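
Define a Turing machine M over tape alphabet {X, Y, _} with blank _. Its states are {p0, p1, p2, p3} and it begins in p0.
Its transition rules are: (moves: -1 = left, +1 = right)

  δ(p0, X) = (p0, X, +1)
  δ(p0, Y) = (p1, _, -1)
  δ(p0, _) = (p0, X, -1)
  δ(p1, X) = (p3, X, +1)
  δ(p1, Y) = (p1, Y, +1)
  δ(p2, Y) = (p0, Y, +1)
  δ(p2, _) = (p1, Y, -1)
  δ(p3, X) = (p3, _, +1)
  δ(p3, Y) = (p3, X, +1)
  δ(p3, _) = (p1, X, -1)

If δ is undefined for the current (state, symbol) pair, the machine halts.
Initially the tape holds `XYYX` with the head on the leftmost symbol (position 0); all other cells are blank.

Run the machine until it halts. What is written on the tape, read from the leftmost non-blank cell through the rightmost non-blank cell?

X_X_X

p0 | [X]YYX_   read X → write X, move +1, go to p0
p0 | X[Y]YX_   read Y → write _, move -1, go to p1
p1 | [X]_YX_   read X → write X, move +1, go to p3
p3 | X[_]YX_   read _ → write X, move -1, go to p1
p1 | [X]XYX_   read X → write X, move +1, go to p3
p3 | X[X]YX_   read X → write _, move +1, go to p3
p3 | X_[Y]X_   read Y → write X, move +1, go to p3
p3 | X_X[X]_   read X → write _, move +1, go to p3
p3 | X_X_[_]   read _ → write X, move -1, go to p1
p1 | X_X[_]X
The non-blank tape span at halt is X_X_X.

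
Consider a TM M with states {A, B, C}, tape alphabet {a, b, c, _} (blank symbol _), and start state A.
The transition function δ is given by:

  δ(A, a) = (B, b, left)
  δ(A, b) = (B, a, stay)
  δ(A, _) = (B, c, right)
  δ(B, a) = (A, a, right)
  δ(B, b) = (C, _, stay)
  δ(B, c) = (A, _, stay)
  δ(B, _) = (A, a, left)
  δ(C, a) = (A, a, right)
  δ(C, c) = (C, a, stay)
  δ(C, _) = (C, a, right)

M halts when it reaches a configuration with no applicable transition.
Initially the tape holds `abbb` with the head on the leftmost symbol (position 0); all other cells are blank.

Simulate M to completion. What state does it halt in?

A | __[a]bbb__   read a → write b, move left, go to B
B | _[_]bbbb__   read _ → write a, move left, go to A
A | [_]abbbb__   read _ → write c, move right, go to B
B | c[a]bbbb__   read a → write a, move right, go to A
A | ca[b]bbb__   read b → write a, move stay, go to B
B | ca[a]bbb__   read a → write a, move right, go to A
A | caa[b]bb__   read b → write a, move stay, go to B
B | caa[a]bb__   read a → write a, move right, go to A
A | caaa[b]b__   read b → write a, move stay, go to B
B | caaa[a]b__   read a → write a, move right, go to A
A | caaaa[b]__   read b → write a, move stay, go to B
B | caaaa[a]__   read a → write a, move right, go to A
A | caaaaa[_]_   read _ → write c, move right, go to B
B | caaaaac[_]   read _ → write a, move left, go to A
A | caaaaa[c]a
No transition is defined for (A, c); M halts in state A.

A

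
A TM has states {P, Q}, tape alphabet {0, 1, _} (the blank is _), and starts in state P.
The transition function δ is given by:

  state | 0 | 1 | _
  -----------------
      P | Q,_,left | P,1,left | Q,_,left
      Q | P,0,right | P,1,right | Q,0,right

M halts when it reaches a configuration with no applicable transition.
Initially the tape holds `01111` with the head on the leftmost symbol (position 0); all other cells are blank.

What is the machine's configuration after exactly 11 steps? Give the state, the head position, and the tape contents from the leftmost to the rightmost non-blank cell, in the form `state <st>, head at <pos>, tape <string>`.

P | _[0]1111   read 0 → write _, move left, go to Q
Q | [_]_1111   read _ → write 0, move right, go to Q
Q | 0[_]1111   read _ → write 0, move right, go to Q
Q | 00[1]111   read 1 → write 1, move right, go to P
P | 001[1]11   read 1 → write 1, move left, go to P
P | 00[1]111   read 1 → write 1, move left, go to P
P | 0[0]1111   read 0 → write _, move left, go to Q
Q | [0]_1111   read 0 → write 0, move right, go to P
P | 0[_]1111   read _ → write _, move left, go to Q
Q | [0]_1111   read 0 → write 0, move right, go to P
P | 0[_]1111   read _ → write _, move left, go to Q
Q | [0]_1111
After 11 steps: state Q, head at -1, tape 0_1111.

state Q, head at -1, tape 0_1111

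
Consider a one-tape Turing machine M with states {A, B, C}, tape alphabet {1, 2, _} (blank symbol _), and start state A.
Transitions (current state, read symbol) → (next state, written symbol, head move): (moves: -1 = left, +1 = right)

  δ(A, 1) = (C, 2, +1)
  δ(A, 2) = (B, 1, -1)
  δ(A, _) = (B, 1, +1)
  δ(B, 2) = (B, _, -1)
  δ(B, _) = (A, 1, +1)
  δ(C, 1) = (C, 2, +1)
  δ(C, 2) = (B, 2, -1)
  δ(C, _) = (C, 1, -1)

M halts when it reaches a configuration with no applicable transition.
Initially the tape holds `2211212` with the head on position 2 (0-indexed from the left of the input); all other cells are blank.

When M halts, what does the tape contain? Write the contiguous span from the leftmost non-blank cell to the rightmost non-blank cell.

11111112

A | _22[1]1212   read 1 → write 2, move +1, go to C
C | _222[1]212   read 1 → write 2, move +1, go to C
C | _2222[2]12   read 2 → write 2, move -1, go to B
B | _222[2]212   read 2 → write _, move -1, go to B
B | _22[2]_212   read 2 → write _, move -1, go to B
B | _2[2]__212   read 2 → write _, move -1, go to B
B | _[2]___212   read 2 → write _, move -1, go to B
B | [_]____212   read _ → write 1, move +1, go to A
A | 1[_]___212   read _ → write 1, move +1, go to B
B | 11[_]__212   read _ → write 1, move +1, go to A
A | 111[_]_212   read _ → write 1, move +1, go to B
B | 1111[_]212   read _ → write 1, move +1, go to A
A | 11111[2]12   read 2 → write 1, move -1, go to B
B | 1111[1]112
The non-blank tape span at halt is 11111112.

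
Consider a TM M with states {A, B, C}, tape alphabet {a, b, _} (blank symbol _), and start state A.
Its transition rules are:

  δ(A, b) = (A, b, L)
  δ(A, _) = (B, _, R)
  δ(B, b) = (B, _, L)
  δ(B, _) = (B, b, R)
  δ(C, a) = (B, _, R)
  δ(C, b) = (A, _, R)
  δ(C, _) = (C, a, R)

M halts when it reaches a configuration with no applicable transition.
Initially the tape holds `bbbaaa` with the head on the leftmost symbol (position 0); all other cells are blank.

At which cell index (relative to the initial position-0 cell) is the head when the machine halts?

3

state=A head=0 tape=___[b]bbaaa   (A,b)→(A,b,L)
state=A head=-1 tape=__[_]bbbaaa   (A,_)→(B,_,R)
state=B head=0 tape=___[b]bbaaa   (B,b)→(B,_,L)
state=B head=-1 tape=__[_]_bbaaa   (B,_)→(B,b,R)
state=B head=0 tape=__b[_]bbaaa   (B,_)→(B,b,R)
state=B head=1 tape=__bb[b]baaa   (B,b)→(B,_,L)
state=B head=0 tape=__b[b]_baaa   (B,b)→(B,_,L)
state=B head=-1 tape=__[b]__baaa   (B,b)→(B,_,L)
state=B head=-2 tape=_[_]___baaa   (B,_)→(B,b,R)
state=B head=-1 tape=_b[_]__baaa   (B,_)→(B,b,R)
state=B head=0 tape=_bb[_]_baaa   (B,_)→(B,b,R)
state=B head=1 tape=_bbb[_]baaa   (B,_)→(B,b,R)
state=B head=2 tape=_bbbb[b]aaa   (B,b)→(B,_,L)
state=B head=1 tape=_bbb[b]_aaa   (B,b)→(B,_,L)
state=B head=0 tape=_bb[b]__aaa   (B,b)→(B,_,L)
state=B head=-1 tape=_b[b]___aaa   (B,b)→(B,_,L)
state=B head=-2 tape=_[b]____aaa   (B,b)→(B,_,L)
state=B head=-3 tape=[_]_____aaa   (B,_)→(B,b,R)
state=B head=-2 tape=b[_]____aaa   (B,_)→(B,b,R)
state=B head=-1 tape=bb[_]___aaa   (B,_)→(B,b,R)
state=B head=0 tape=bbb[_]__aaa   (B,_)→(B,b,R)
state=B head=1 tape=bbbb[_]_aaa   (B,_)→(B,b,R)
state=B head=2 tape=bbbbb[_]aaa   (B,_)→(B,b,R)
state=B head=3 tape=bbbbbb[a]aa
At halt the head is at cell 3.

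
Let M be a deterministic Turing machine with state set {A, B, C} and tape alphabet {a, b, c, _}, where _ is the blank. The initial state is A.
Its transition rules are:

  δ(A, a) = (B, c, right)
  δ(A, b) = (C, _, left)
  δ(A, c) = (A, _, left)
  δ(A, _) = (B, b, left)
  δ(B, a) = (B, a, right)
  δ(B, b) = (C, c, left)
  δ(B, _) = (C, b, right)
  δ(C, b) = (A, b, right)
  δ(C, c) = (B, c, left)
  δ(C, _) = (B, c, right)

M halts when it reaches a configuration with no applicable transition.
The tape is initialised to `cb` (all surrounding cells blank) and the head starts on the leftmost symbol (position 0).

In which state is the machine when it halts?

B

state=A head=0 tape=_____[c]b   (A,c)→(A,_,left)
state=A head=-1 tape=____[_]_b   (A,_)→(B,b,left)
state=B head=-2 tape=___[_]b_b   (B,_)→(C,b,right)
state=C head=-1 tape=___b[b]_b   (C,b)→(A,b,right)
state=A head=0 tape=___bb[_]b   (A,_)→(B,b,left)
state=B head=-1 tape=___b[b]bb   (B,b)→(C,c,left)
state=C head=-2 tape=___[b]cbb   (C,b)→(A,b,right)
state=A head=-1 tape=___b[c]bb   (A,c)→(A,_,left)
state=A head=-2 tape=___[b]_bb   (A,b)→(C,_,left)
state=C head=-3 tape=__[_]__bb   (C,_)→(B,c,right)
state=B head=-2 tape=__c[_]_bb   (B,_)→(C,b,right)
state=C head=-1 tape=__cb[_]bb   (C,_)→(B,c,right)
state=B head=0 tape=__cbc[b]b   (B,b)→(C,c,left)
state=C head=-1 tape=__cb[c]cb   (C,c)→(B,c,left)
state=B head=-2 tape=__c[b]ccb   (B,b)→(C,c,left)
state=C head=-3 tape=__[c]cccb   (C,c)→(B,c,left)
state=B head=-4 tape=_[_]ccccb   (B,_)→(C,b,right)
state=C head=-3 tape=_b[c]cccb   (C,c)→(B,c,left)
state=B head=-4 tape=_[b]ccccb   (B,b)→(C,c,left)
state=C head=-5 tape=[_]cccccb   (C,_)→(B,c,right)
state=B head=-4 tape=c[c]ccccb
No transition is defined for (B, c); M halts in state B.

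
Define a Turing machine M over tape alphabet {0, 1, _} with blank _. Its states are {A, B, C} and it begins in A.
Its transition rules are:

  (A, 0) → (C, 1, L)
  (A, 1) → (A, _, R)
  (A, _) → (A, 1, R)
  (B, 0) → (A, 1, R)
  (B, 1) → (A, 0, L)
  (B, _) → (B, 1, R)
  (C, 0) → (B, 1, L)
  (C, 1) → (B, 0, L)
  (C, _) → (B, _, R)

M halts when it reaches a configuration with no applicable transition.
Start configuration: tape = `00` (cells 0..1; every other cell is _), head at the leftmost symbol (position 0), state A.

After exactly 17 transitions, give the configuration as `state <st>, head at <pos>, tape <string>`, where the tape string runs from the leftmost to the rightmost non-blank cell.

state A, head at -1, tape 001

A | __[0]0   read 0 → write 1, move L, go to C
C | _[_]10   read _ → write _, move R, go to B
B | __[1]0   read 1 → write 0, move L, go to A
A | _[_]00   read _ → write 1, move R, go to A
A | _1[0]0   read 0 → write 1, move L, go to C
C | _[1]10   read 1 → write 0, move L, go to B
B | [_]010   read _ → write 1, move R, go to B
B | 1[0]10   read 0 → write 1, move R, go to A
A | 11[1]0   read 1 → write _, move R, go to A
A | 11_[0]   read 0 → write 1, move L, go to C
C | 11[_]1   read _ → write _, move R, go to B
B | 11_[1]   read 1 → write 0, move L, go to A
A | 11[_]0   read _ → write 1, move R, go to A
A | 111[0]   read 0 → write 1, move L, go to C
C | 11[1]1   read 1 → write 0, move L, go to B
B | 1[1]01   read 1 → write 0, move L, go to A
A | [1]001   read 1 → write _, move R, go to A
A | _[0]01
After 17 steps: state A, head at -1, tape 001.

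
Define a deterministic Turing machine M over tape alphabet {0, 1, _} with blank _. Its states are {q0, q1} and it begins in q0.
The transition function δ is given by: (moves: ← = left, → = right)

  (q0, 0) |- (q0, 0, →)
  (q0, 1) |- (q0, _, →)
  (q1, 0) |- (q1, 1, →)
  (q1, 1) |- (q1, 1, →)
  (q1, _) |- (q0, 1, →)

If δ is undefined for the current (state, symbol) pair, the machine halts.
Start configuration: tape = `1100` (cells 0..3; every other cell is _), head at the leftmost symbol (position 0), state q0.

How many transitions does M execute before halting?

4

state=q0 head=0 tape=[1]100_   (q0,1)→(q0,_,→)
state=q0 head=1 tape=_[1]00_   (q0,1)→(q0,_,→)
state=q0 head=2 tape=__[0]0_   (q0,0)→(q0,0,→)
state=q0 head=3 tape=__0[0]_   (q0,0)→(q0,0,→)
state=q0 head=4 tape=__00[_]
M halts after 4 transitions.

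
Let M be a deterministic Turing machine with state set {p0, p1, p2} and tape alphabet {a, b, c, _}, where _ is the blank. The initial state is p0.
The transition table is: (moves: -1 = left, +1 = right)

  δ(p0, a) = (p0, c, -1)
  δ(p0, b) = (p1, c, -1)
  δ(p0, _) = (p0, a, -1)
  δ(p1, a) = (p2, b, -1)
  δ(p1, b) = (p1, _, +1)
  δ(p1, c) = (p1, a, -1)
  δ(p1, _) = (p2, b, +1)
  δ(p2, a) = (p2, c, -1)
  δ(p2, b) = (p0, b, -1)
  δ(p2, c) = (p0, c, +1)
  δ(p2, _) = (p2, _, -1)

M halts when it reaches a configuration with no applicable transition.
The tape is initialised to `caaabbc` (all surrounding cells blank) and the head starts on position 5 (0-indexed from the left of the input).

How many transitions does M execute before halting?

p0 | caaab[b]c   read b → write c, move -1, go to p1
p1 | caaa[b]cc   read b → write _, move +1, go to p1
p1 | caaa_[c]c   read c → write a, move -1, go to p1
p1 | caaa[_]ac   read _ → write b, move +1, go to p2
p2 | caaab[a]c   read a → write c, move -1, go to p2
p2 | caaa[b]cc   read b → write b, move -1, go to p0
p0 | caa[a]bcc   read a → write c, move -1, go to p0
p0 | ca[a]cbcc   read a → write c, move -1, go to p0
p0 | c[a]ccbcc   read a → write c, move -1, go to p0
p0 | [c]cccbcc
M halts after 9 transitions.

9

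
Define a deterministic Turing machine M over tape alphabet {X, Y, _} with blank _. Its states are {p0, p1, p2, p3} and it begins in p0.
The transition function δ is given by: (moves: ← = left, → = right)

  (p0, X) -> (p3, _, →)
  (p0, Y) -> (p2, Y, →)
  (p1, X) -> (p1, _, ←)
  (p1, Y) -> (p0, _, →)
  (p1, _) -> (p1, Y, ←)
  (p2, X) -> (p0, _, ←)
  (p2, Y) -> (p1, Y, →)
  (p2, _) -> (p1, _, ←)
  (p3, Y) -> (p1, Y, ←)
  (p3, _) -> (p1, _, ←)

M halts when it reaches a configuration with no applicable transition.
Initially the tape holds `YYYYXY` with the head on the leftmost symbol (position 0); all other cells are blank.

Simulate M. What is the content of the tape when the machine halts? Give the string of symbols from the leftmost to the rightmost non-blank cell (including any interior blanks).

p0 | [Y]YYYXY   read Y → write Y, move →, go to p2
p2 | Y[Y]YYXY   read Y → write Y, move →, go to p1
p1 | YY[Y]YXY   read Y → write _, move →, go to p0
p0 | YY_[Y]XY   read Y → write Y, move →, go to p2
p2 | YY_Y[X]Y   read X → write _, move ←, go to p0
p0 | YY_[Y]_Y   read Y → write Y, move →, go to p2
p2 | YY_Y[_]Y   read _ → write _, move ←, go to p1
p1 | YY_[Y]_Y   read Y → write _, move →, go to p0
p0 | YY__[_]Y
The non-blank tape span at halt is YY___Y.

YY___Y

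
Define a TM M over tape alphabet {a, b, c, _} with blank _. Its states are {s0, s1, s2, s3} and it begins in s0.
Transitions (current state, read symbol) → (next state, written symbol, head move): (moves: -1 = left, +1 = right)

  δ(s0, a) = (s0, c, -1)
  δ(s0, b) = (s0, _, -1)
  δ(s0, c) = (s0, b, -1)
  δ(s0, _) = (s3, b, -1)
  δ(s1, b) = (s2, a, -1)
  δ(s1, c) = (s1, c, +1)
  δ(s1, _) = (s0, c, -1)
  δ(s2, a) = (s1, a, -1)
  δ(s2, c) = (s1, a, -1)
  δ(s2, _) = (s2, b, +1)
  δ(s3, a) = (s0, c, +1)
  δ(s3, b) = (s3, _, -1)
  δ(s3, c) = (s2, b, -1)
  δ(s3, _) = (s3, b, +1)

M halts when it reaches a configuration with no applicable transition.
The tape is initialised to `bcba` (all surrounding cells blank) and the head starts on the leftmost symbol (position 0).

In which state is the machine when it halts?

s2

state=s0 head=0 tape=___[b]cba   (s0,b)→(s0,_,-1)
state=s0 head=-1 tape=__[_]_cba   (s0,_)→(s3,b,-1)
state=s3 head=-2 tape=_[_]b_cba   (s3,_)→(s3,b,+1)
state=s3 head=-1 tape=_b[b]_cba   (s3,b)→(s3,_,-1)
state=s3 head=-2 tape=_[b]__cba   (s3,b)→(s3,_,-1)
state=s3 head=-3 tape=[_]___cba   (s3,_)→(s3,b,+1)
state=s3 head=-2 tape=b[_]__cba   (s3,_)→(s3,b,+1)
state=s3 head=-1 tape=bb[_]_cba   (s3,_)→(s3,b,+1)
state=s3 head=0 tape=bbb[_]cba   (s3,_)→(s3,b,+1)
state=s3 head=1 tape=bbbb[c]ba   (s3,c)→(s2,b,-1)
state=s2 head=0 tape=bbb[b]bba
No transition is defined for (s2, b); M halts in state s2.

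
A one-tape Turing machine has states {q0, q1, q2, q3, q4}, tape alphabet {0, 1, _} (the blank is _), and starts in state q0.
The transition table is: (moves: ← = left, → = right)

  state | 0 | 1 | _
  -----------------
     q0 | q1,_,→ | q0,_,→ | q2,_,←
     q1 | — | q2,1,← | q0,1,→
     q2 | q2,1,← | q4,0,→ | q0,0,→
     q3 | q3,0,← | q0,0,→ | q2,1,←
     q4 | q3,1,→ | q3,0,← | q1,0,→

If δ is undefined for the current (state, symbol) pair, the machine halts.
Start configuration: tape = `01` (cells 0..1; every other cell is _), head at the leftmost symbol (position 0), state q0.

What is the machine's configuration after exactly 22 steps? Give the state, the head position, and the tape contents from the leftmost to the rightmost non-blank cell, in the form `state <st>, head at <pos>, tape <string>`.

state q2, head at 0, tape 001

state=q0 head=0 tape=_[0]1_   (q0,0)→(q1,_,→)
state=q1 head=1 tape=__[1]_   (q1,1)→(q2,1,←)
state=q2 head=0 tape=_[_]1_   (q2,_)→(q0,0,→)
state=q0 head=1 tape=_0[1]_   (q0,1)→(q0,_,→)
state=q0 head=2 tape=_0_[_]   (q0,_)→(q2,_,←)
state=q2 head=1 tape=_0[_]_   (q2,_)→(q0,0,→)
state=q0 head=2 tape=_00[_]   (q0,_)→(q2,_,←)
state=q2 head=1 tape=_0[0]_   (q2,0)→(q2,1,←)
state=q2 head=0 tape=_[0]1_   (q2,0)→(q2,1,←)
state=q2 head=-1 tape=[_]11_   (q2,_)→(q0,0,→)
state=q0 head=0 tape=0[1]1_   (q0,1)→(q0,_,→)
state=q0 head=1 tape=0_[1]_   (q0,1)→(q0,_,→)
state=q0 head=2 tape=0__[_]   (q0,_)→(q2,_,←)
state=q2 head=1 tape=0_[_]_   (q2,_)→(q0,0,→)
state=q0 head=2 tape=0_0[_]   (q0,_)→(q2,_,←)
state=q2 head=1 tape=0_[0]_   (q2,0)→(q2,1,←)
state=q2 head=0 tape=0[_]1_   (q2,_)→(q0,0,→)
state=q0 head=1 tape=00[1]_   (q0,1)→(q0,_,→)
state=q0 head=2 tape=00_[_]   (q0,_)→(q2,_,←)
state=q2 head=1 tape=00[_]_   (q2,_)→(q0,0,→)
state=q0 head=2 tape=000[_]   (q0,_)→(q2,_,←)
state=q2 head=1 tape=00[0]_   (q2,0)→(q2,1,←)
state=q2 head=0 tape=0[0]1_
After 22 steps: state q2, head at 0, tape 001.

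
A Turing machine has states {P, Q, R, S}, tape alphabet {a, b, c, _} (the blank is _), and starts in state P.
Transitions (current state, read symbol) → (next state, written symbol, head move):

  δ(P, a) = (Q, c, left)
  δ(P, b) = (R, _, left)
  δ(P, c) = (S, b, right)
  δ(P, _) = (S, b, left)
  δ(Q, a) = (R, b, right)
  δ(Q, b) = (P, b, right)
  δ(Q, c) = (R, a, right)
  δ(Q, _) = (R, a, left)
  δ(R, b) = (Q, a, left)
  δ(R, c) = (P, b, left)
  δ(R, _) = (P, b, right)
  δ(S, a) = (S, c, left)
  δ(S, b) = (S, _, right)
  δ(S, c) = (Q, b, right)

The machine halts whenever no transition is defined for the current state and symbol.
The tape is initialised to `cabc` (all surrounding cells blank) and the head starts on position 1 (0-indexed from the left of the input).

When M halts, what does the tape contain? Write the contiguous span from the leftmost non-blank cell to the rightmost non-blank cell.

bbbb_c

P | __c[a]bc   read a → write c, move left, go to Q
Q | __[c]cbc   read c → write a, move right, go to R
R | __a[c]bc   read c → write b, move left, go to P
P | __[a]bbc   read a → write c, move left, go to Q
Q | _[_]cbbc   read _ → write a, move left, go to R
R | [_]acbbc   read _ → write b, move right, go to P
P | b[a]cbbc   read a → write c, move left, go to Q
Q | [b]ccbbc   read b → write b, move right, go to P
P | b[c]cbbc   read c → write b, move right, go to S
S | bb[c]bbc   read c → write b, move right, go to Q
Q | bbb[b]bc   read b → write b, move right, go to P
P | bbbb[b]c   read b → write _, move left, go to R
R | bbb[b]_c   read b → write a, move left, go to Q
Q | bb[b]a_c   read b → write b, move right, go to P
P | bbb[a]_c   read a → write c, move left, go to Q
Q | bb[b]c_c   read b → write b, move right, go to P
P | bbb[c]_c   read c → write b, move right, go to S
S | bbbb[_]c
The non-blank tape span at halt is bbbb_c.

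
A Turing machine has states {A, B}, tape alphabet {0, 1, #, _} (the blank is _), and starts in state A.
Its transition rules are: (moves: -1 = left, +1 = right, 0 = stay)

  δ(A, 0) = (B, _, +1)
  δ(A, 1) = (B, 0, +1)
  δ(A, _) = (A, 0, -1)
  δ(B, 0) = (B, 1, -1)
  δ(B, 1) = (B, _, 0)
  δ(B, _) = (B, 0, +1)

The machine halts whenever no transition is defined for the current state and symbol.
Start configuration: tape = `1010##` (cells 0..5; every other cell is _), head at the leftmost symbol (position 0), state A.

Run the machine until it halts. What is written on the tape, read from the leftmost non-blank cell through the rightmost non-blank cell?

000000##

state=A head=0 tape=__[1]010##   (A,1)→(B,0,+1)
state=B head=1 tape=__0[0]10##   (B,0)→(B,1,-1)
state=B head=0 tape=__[0]110##   (B,0)→(B,1,-1)
state=B head=-1 tape=_[_]1110##   (B,_)→(B,0,+1)
state=B head=0 tape=_0[1]110##   (B,1)→(B,_,0)
state=B head=0 tape=_0[_]110##   (B,_)→(B,0,+1)
state=B head=1 tape=_00[1]10##   (B,1)→(B,_,0)
state=B head=1 tape=_00[_]10##   (B,_)→(B,0,+1)
state=B head=2 tape=_000[1]0##   (B,1)→(B,_,0)
state=B head=2 tape=_000[_]0##   (B,_)→(B,0,+1)
state=B head=3 tape=_0000[0]##   (B,0)→(B,1,-1)
state=B head=2 tape=_000[0]1##   (B,0)→(B,1,-1)
state=B head=1 tape=_00[0]11##   (B,0)→(B,1,-1)
state=B head=0 tape=_0[0]111##   (B,0)→(B,1,-1)
state=B head=-1 tape=_[0]1111##   (B,0)→(B,1,-1)
state=B head=-2 tape=[_]11111##   (B,_)→(B,0,+1)
state=B head=-1 tape=0[1]1111##   (B,1)→(B,_,0)
state=B head=-1 tape=0[_]1111##   (B,_)→(B,0,+1)
state=B head=0 tape=00[1]111##   (B,1)→(B,_,0)
state=B head=0 tape=00[_]111##   (B,_)→(B,0,+1)
state=B head=1 tape=000[1]11##   (B,1)→(B,_,0)
state=B head=1 tape=000[_]11##   (B,_)→(B,0,+1)
state=B head=2 tape=0000[1]1##   (B,1)→(B,_,0)
state=B head=2 tape=0000[_]1##   (B,_)→(B,0,+1)
state=B head=3 tape=00000[1]##   (B,1)→(B,_,0)
state=B head=3 tape=00000[_]##   (B,_)→(B,0,+1)
state=B head=4 tape=000000[#]#
The non-blank tape span at halt is 000000##.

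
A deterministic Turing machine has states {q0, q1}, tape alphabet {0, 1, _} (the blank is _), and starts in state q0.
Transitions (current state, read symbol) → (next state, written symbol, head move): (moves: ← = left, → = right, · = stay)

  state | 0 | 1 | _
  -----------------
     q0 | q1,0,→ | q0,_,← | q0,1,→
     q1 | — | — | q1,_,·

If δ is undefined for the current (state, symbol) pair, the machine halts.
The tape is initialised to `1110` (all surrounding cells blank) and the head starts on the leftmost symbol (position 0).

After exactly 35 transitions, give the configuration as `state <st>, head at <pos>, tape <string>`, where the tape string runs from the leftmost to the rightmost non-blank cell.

state q1, head at 4, tape 1111110

q0 | ___[1]110_   read 1 → write _, move ←, go to q0
q0 | __[_]_110_   read _ → write 1, move →, go to q0
q0 | __1[_]110_   read _ → write 1, move →, go to q0
q0 | __11[1]10_   read 1 → write _, move ←, go to q0
q0 | __1[1]_10_   read 1 → write _, move ←, go to q0
q0 | __[1]__10_   read 1 → write _, move ←, go to q0
q0 | _[_]___10_   read _ → write 1, move →, go to q0
q0 | _1[_]__10_   read _ → write 1, move →, go to q0
q0 | _11[_]_10_   read _ → write 1, move →, go to q0
q0 | _111[_]10_   read _ → write 1, move →, go to q0
q0 | _1111[1]0_   read 1 → write _, move ←, go to q0
q0 | _111[1]_0_   read 1 → write _, move ←, go to q0
q0 | _11[1]__0_   read 1 → write _, move ←, go to q0
q0 | _1[1]___0_   read 1 → write _, move ←, go to q0
q0 | _[1]____0_   read 1 → write _, move ←, go to q0
q0 | [_]_____0_   read _ → write 1, move →, go to q0
q0 | 1[_]____0_   read _ → write 1, move →, go to q0
q0 | 11[_]___0_   read _ → write 1, move →, go to q0
q0 | 111[_]__0_   read _ → write 1, move →, go to q0
q0 | 1111[_]_0_   read _ → write 1, move →, go to q0
q0 | 11111[_]0_   read _ → write 1, move →, go to q0
q0 | 111111[0]_   read 0 → write 0, move →, go to q1
q1 | 1111110[_]   read _ → write _, move ·, go to q1
q1 | 1111110[_]   read _ → write _, move ·, go to q1
q1 | 1111110[_]   read _ → write _, move ·, go to q1
q1 | 1111110[_]   read _ → write _, move ·, go to q1
q1 | 1111110[_]   read _ → write _, move ·, go to q1
q1 | 1111110[_]   read _ → write _, move ·, go to q1
q1 | 1111110[_]   read _ → write _, move ·, go to q1
q1 | 1111110[_]   read _ → write _, move ·, go to q1
q1 | 1111110[_]   read _ → write _, move ·, go to q1
q1 | 1111110[_]   read _ → write _, move ·, go to q1
q1 | 1111110[_]   read _ → write _, move ·, go to q1
q1 | 1111110[_]   read _ → write _, move ·, go to q1
q1 | 1111110[_]   read _ → write _, move ·, go to q1
q1 | 1111110[_]
After 35 steps: state q1, head at 4, tape 1111110.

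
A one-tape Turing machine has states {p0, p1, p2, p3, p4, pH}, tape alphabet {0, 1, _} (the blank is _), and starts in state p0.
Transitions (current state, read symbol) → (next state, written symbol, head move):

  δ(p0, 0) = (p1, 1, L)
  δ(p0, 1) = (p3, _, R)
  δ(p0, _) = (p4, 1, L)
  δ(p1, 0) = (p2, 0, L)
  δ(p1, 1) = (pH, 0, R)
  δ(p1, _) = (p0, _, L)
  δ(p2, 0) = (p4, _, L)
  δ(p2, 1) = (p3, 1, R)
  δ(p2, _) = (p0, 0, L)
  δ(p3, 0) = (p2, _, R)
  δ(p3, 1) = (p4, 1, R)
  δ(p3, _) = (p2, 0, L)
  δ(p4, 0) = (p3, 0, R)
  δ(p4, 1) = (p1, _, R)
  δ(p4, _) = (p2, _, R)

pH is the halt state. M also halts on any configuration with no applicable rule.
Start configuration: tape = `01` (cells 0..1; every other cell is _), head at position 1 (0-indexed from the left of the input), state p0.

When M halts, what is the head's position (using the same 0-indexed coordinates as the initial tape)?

state=p0 head=1 tape=___0[1]_   (p0,1)→(p3,_,R)
state=p3 head=2 tape=___0_[_]   (p3,_)→(p2,0,L)
state=p2 head=1 tape=___0[_]0   (p2,_)→(p0,0,L)
state=p0 head=0 tape=___[0]00   (p0,0)→(p1,1,L)
state=p1 head=-1 tape=__[_]100   (p1,_)→(p0,_,L)
state=p0 head=-2 tape=_[_]_100   (p0,_)→(p4,1,L)
state=p4 head=-3 tape=[_]1_100   (p4,_)→(p2,_,R)
state=p2 head=-2 tape=_[1]_100   (p2,1)→(p3,1,R)
state=p3 head=-1 tape=_1[_]100   (p3,_)→(p2,0,L)
state=p2 head=-2 tape=_[1]0100   (p2,1)→(p3,1,R)
state=p3 head=-1 tape=_1[0]100   (p3,0)→(p2,_,R)
state=p2 head=0 tape=_1_[1]00   (p2,1)→(p3,1,R)
state=p3 head=1 tape=_1_1[0]0   (p3,0)→(p2,_,R)
state=p2 head=2 tape=_1_1_[0]   (p2,0)→(p4,_,L)
state=p4 head=1 tape=_1_1[_]_   (p4,_)→(p2,_,R)
state=p2 head=2 tape=_1_1_[_]   (p2,_)→(p0,0,L)
state=p0 head=1 tape=_1_1[_]0   (p0,_)→(p4,1,L)
state=p4 head=0 tape=_1_[1]10   (p4,1)→(p1,_,R)
state=p1 head=1 tape=_1__[1]0   (p1,1)→(pH,0,R)
state=pH head=2 tape=_1__0[0]
At halt the head is at cell 2.

2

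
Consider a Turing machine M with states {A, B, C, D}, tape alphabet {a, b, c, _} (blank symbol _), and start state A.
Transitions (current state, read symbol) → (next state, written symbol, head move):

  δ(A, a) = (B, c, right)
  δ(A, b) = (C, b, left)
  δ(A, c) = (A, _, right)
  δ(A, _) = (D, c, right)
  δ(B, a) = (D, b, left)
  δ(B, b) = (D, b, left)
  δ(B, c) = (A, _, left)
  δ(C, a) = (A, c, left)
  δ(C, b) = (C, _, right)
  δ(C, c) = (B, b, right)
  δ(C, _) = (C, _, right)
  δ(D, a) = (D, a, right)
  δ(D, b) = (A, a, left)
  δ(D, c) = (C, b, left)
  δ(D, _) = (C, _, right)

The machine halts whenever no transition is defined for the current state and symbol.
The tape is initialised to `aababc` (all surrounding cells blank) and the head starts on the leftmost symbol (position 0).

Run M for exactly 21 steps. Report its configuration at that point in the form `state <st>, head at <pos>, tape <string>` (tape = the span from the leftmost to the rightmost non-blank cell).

state=A head=0 tape=_[a]ababc   (A,a)→(B,c,right)
state=B head=1 tape=_c[a]babc   (B,a)→(D,b,left)
state=D head=0 tape=_[c]bbabc   (D,c)→(C,b,left)
state=C head=-1 tape=[_]bbbabc   (C,_)→(C,_,right)
state=C head=0 tape=_[b]bbabc   (C,b)→(C,_,right)
state=C head=1 tape=__[b]babc   (C,b)→(C,_,right)
state=C head=2 tape=___[b]abc   (C,b)→(C,_,right)
state=C head=3 tape=____[a]bc   (C,a)→(A,c,left)
state=A head=2 tape=___[_]cbc   (A,_)→(D,c,right)
state=D head=3 tape=___c[c]bc   (D,c)→(C,b,left)
state=C head=2 tape=___[c]bbc   (C,c)→(B,b,right)
state=B head=3 tape=___b[b]bc   (B,b)→(D,b,left)
state=D head=2 tape=___[b]bbc   (D,b)→(A,a,left)
state=A head=1 tape=__[_]abbc   (A,_)→(D,c,right)
state=D head=2 tape=__c[a]bbc   (D,a)→(D,a,right)
state=D head=3 tape=__ca[b]bc   (D,b)→(A,a,left)
state=A head=2 tape=__c[a]abc   (A,a)→(B,c,right)
state=B head=3 tape=__cc[a]bc   (B,a)→(D,b,left)
state=D head=2 tape=__c[c]bbc   (D,c)→(C,b,left)
state=C head=1 tape=__[c]bbbc   (C,c)→(B,b,right)
state=B head=2 tape=__b[b]bbc   (B,b)→(D,b,left)
state=D head=1 tape=__[b]bbbc
After 21 steps: state D, head at 1, tape bbbbc.

state D, head at 1, tape bbbbc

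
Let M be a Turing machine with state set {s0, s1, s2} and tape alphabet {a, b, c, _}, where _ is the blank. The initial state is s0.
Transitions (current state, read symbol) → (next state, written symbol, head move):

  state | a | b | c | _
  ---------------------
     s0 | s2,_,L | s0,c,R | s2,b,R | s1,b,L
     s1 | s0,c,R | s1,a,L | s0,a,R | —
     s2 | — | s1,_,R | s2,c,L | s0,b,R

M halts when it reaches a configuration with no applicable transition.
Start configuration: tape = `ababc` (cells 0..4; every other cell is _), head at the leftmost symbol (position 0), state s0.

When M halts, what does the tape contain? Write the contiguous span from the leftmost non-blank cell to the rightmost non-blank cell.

s0 | __[a]babc   read a → write _, move L, go to s2
s2 | _[_]_babc   read _ → write b, move R, go to s0
s0 | _b[_]babc   read _ → write b, move L, go to s1
s1 | _[b]bbabc   read b → write a, move L, go to s1
s1 | [_]abbabc
The non-blank tape span at halt is abbabc.

abbabc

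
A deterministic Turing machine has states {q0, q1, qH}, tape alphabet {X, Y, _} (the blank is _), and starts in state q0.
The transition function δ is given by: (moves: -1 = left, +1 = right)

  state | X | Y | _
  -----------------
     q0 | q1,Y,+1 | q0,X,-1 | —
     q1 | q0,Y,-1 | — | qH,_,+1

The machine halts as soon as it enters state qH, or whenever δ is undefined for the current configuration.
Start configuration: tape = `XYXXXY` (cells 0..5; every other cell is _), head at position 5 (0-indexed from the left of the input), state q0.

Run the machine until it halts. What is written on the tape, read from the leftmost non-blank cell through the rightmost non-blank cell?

XYXYYY

q0 | _XYXXX[Y]   read Y → write X, move -1, go to q0
q0 | _XYXX[X]X   read X → write Y, move +1, go to q1
q1 | _XYXXY[X]   read X → write Y, move -1, go to q0
q0 | _XYXX[Y]Y   read Y → write X, move -1, go to q0
q0 | _XYX[X]XY   read X → write Y, move +1, go to q1
q1 | _XYXY[X]Y   read X → write Y, move -1, go to q0
q0 | _XYX[Y]YY   read Y → write X, move -1, go to q0
q0 | _XY[X]XYY   read X → write Y, move +1, go to q1
q1 | _XYY[X]YY   read X → write Y, move -1, go to q0
q0 | _XY[Y]YYY   read Y → write X, move -1, go to q0
q0 | _X[Y]XYYY   read Y → write X, move -1, go to q0
q0 | _[X]XXYYY   read X → write Y, move +1, go to q1
q1 | _Y[X]XYYY   read X → write Y, move -1, go to q0
q0 | _[Y]YXYYY   read Y → write X, move -1, go to q0
q0 | [_]XYXYYY
The non-blank tape span at halt is XYXYYY.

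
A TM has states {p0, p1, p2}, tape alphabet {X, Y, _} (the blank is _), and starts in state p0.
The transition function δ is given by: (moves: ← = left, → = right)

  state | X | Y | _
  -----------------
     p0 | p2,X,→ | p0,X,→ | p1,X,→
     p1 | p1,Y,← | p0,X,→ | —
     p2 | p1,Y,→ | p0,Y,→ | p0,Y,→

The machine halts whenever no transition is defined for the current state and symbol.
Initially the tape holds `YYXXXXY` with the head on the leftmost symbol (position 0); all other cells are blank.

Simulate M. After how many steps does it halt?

10

state=p0 head=0 tape=[Y]YXXXXY__   (p0,Y)→(p0,X,→)
state=p0 head=1 tape=X[Y]XXXXY__   (p0,Y)→(p0,X,→)
state=p0 head=2 tape=XX[X]XXXY__   (p0,X)→(p2,X,→)
state=p2 head=3 tape=XXX[X]XXY__   (p2,X)→(p1,Y,→)
state=p1 head=4 tape=XXXY[X]XY__   (p1,X)→(p1,Y,←)
state=p1 head=3 tape=XXX[Y]YXY__   (p1,Y)→(p0,X,→)
state=p0 head=4 tape=XXXX[Y]XY__   (p0,Y)→(p0,X,→)
state=p0 head=5 tape=XXXXX[X]Y__   (p0,X)→(p2,X,→)
state=p2 head=6 tape=XXXXXX[Y]__   (p2,Y)→(p0,Y,→)
state=p0 head=7 tape=XXXXXXY[_]_   (p0,_)→(p1,X,→)
state=p1 head=8 tape=XXXXXXYX[_]
M halts after 10 transitions.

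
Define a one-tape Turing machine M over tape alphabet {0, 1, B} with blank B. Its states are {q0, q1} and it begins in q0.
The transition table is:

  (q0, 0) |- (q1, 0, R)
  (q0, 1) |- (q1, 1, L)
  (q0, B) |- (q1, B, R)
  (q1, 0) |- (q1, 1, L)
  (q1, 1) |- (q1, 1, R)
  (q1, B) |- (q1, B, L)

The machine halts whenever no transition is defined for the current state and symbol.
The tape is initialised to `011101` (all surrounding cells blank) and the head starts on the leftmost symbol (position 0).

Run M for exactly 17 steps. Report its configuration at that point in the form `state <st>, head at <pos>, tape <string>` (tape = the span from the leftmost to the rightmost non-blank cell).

state q1, head at 5, tape 011111

q0 | [0]11101B   read 0 → write 0, move R, go to q1
q1 | 0[1]1101B   read 1 → write 1, move R, go to q1
q1 | 01[1]101B   read 1 → write 1, move R, go to q1
q1 | 011[1]01B   read 1 → write 1, move R, go to q1
q1 | 0111[0]1B   read 0 → write 1, move L, go to q1
q1 | 011[1]11B   read 1 → write 1, move R, go to q1
q1 | 0111[1]1B   read 1 → write 1, move R, go to q1
q1 | 01111[1]B   read 1 → write 1, move R, go to q1
q1 | 011111[B]   read B → write B, move L, go to q1
q1 | 01111[1]B   read 1 → write 1, move R, go to q1
q1 | 011111[B]   read B → write B, move L, go to q1
q1 | 01111[1]B   read 1 → write 1, move R, go to q1
q1 | 011111[B]   read B → write B, move L, go to q1
q1 | 01111[1]B   read 1 → write 1, move R, go to q1
q1 | 011111[B]   read B → write B, move L, go to q1
q1 | 01111[1]B   read 1 → write 1, move R, go to q1
q1 | 011111[B]   read B → write B, move L, go to q1
q1 | 01111[1]B
After 17 steps: state q1, head at 5, tape 011111.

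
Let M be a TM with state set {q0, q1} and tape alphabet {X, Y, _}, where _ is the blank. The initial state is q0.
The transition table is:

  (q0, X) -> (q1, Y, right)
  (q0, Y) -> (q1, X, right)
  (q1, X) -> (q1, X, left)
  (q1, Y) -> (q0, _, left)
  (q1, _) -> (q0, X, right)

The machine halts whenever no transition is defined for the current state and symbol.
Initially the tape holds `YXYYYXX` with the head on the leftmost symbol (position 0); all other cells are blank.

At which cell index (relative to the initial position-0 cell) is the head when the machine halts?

state=q0 head=0 tape=_[Y]XYYYXX__   (q0,Y)→(q1,X,right)
state=q1 head=1 tape=_X[X]YYYXX__   (q1,X)→(q1,X,left)
state=q1 head=0 tape=_[X]XYYYXX__   (q1,X)→(q1,X,left)
state=q1 head=-1 tape=[_]XXYYYXX__   (q1,_)→(q0,X,right)
state=q0 head=0 tape=X[X]XYYYXX__   (q0,X)→(q1,Y,right)
state=q1 head=1 tape=XY[X]YYYXX__   (q1,X)→(q1,X,left)
state=q1 head=0 tape=X[Y]XYYYXX__   (q1,Y)→(q0,_,left)
state=q0 head=-1 tape=[X]_XYYYXX__   (q0,X)→(q1,Y,right)
state=q1 head=0 tape=Y[_]XYYYXX__   (q1,_)→(q0,X,right)
state=q0 head=1 tape=YX[X]YYYXX__   (q0,X)→(q1,Y,right)
state=q1 head=2 tape=YXY[Y]YYXX__   (q1,Y)→(q0,_,left)
state=q0 head=1 tape=YX[Y]_YYXX__   (q0,Y)→(q1,X,right)
state=q1 head=2 tape=YXX[_]YYXX__   (q1,_)→(q0,X,right)
state=q0 head=3 tape=YXXX[Y]YXX__   (q0,Y)→(q1,X,right)
state=q1 head=4 tape=YXXXX[Y]XX__   (q1,Y)→(q0,_,left)
state=q0 head=3 tape=YXXX[X]_XX__   (q0,X)→(q1,Y,right)
state=q1 head=4 tape=YXXXY[_]XX__   (q1,_)→(q0,X,right)
state=q0 head=5 tape=YXXXYX[X]X__   (q0,X)→(q1,Y,right)
state=q1 head=6 tape=YXXXYXY[X]__   (q1,X)→(q1,X,left)
state=q1 head=5 tape=YXXXYX[Y]X__   (q1,Y)→(q0,_,left)
state=q0 head=4 tape=YXXXY[X]_X__   (q0,X)→(q1,Y,right)
state=q1 head=5 tape=YXXXYY[_]X__   (q1,_)→(q0,X,right)
state=q0 head=6 tape=YXXXYYX[X]__   (q0,X)→(q1,Y,right)
state=q1 head=7 tape=YXXXYYXY[_]_   (q1,_)→(q0,X,right)
state=q0 head=8 tape=YXXXYYXYX[_]
At halt the head is at cell 8.

8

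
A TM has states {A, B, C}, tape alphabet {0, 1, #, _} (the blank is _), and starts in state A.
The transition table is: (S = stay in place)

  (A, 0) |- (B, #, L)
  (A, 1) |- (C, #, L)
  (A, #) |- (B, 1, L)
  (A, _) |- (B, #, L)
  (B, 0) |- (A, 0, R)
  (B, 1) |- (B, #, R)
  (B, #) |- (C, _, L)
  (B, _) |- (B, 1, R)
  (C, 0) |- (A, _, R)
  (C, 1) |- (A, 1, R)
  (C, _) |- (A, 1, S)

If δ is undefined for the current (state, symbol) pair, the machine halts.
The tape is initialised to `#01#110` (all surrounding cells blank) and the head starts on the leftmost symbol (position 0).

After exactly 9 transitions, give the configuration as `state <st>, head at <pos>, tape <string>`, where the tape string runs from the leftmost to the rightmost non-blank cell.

state=A head=0 tape=_[#]01#110   (A,#)→(B,1,L)
state=B head=-1 tape=[_]101#110   (B,_)→(B,1,R)
state=B head=0 tape=1[1]01#110   (B,1)→(B,#,R)
state=B head=1 tape=1#[0]1#110   (B,0)→(A,0,R)
state=A head=2 tape=1#0[1]#110   (A,1)→(C,#,L)
state=C head=1 tape=1#[0]##110   (C,0)→(A,_,R)
state=A head=2 tape=1#_[#]#110   (A,#)→(B,1,L)
state=B head=1 tape=1#[_]1#110   (B,_)→(B,1,R)
state=B head=2 tape=1#1[1]#110   (B,1)→(B,#,R)
state=B head=3 tape=1#1#[#]110
After 9 steps: state B, head at 3, tape 1#1##110.

state B, head at 3, tape 1#1##110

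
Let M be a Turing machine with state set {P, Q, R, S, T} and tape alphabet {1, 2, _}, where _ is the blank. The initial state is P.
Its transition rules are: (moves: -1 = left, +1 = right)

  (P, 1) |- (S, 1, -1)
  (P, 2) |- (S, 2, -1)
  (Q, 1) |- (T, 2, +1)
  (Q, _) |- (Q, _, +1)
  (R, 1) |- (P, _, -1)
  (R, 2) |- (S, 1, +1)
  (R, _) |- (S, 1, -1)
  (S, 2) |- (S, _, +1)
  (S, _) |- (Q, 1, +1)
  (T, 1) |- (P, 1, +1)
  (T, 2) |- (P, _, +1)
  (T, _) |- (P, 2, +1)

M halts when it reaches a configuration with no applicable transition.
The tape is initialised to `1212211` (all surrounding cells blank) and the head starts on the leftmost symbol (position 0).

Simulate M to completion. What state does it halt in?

Q

state=P head=0 tape=_[1]212211   (P,1)→(S,1,-1)
state=S head=-1 tape=[_]1212211   (S,_)→(Q,1,+1)
state=Q head=0 tape=1[1]212211   (Q,1)→(T,2,+1)
state=T head=1 tape=12[2]12211   (T,2)→(P,_,+1)
state=P head=2 tape=12_[1]2211   (P,1)→(S,1,-1)
state=S head=1 tape=12[_]12211   (S,_)→(Q,1,+1)
state=Q head=2 tape=121[1]2211   (Q,1)→(T,2,+1)
state=T head=3 tape=1212[2]211   (T,2)→(P,_,+1)
state=P head=4 tape=1212_[2]11   (P,2)→(S,2,-1)
state=S head=3 tape=1212[_]211   (S,_)→(Q,1,+1)
state=Q head=4 tape=12121[2]11
No transition is defined for (Q, 2); M halts in state Q.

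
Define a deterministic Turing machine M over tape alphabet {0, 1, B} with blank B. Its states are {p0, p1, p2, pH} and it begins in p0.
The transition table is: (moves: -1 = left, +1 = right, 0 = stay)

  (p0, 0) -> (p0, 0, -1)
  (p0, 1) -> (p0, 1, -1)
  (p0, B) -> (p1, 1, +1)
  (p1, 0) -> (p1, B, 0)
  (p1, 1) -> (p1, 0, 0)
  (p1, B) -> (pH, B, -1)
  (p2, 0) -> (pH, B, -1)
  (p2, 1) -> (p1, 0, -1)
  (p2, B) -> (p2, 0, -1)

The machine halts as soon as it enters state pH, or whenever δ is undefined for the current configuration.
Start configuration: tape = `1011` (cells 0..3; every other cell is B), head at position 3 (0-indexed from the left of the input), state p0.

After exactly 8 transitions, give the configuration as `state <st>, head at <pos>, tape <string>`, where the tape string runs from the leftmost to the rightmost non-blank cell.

state=p0 head=3 tape=B101[1]   (p0,1)→(p0,1,-1)
state=p0 head=2 tape=B10[1]1   (p0,1)→(p0,1,-1)
state=p0 head=1 tape=B1[0]11   (p0,0)→(p0,0,-1)
state=p0 head=0 tape=B[1]011   (p0,1)→(p0,1,-1)
state=p0 head=-1 tape=[B]1011   (p0,B)→(p1,1,+1)
state=p1 head=0 tape=1[1]011   (p1,1)→(p1,0,0)
state=p1 head=0 tape=1[0]011   (p1,0)→(p1,B,0)
state=p1 head=0 tape=1[B]011   (p1,B)→(pH,B,-1)
state=pH head=-1 tape=[1]B011
After 8 steps: state pH, head at -1, tape 1B011.

state pH, head at -1, tape 1B011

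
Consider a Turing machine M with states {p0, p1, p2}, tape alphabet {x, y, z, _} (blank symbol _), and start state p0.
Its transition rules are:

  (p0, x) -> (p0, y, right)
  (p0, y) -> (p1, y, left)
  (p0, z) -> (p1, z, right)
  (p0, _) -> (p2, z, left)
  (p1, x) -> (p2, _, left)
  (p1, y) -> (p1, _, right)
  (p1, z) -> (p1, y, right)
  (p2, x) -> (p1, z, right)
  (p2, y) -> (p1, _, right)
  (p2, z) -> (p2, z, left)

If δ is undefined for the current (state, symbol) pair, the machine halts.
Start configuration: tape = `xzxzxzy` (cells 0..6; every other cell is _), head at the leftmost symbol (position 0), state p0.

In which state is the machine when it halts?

state=p0 head=0 tape=[x]zxzxzy   (p0,x)→(p0,y,right)
state=p0 head=1 tape=y[z]xzxzy   (p0,z)→(p1,z,right)
state=p1 head=2 tape=yz[x]zxzy   (p1,x)→(p2,_,left)
state=p2 head=1 tape=y[z]_zxzy   (p2,z)→(p2,z,left)
state=p2 head=0 tape=[y]z_zxzy   (p2,y)→(p1,_,right)
state=p1 head=1 tape=_[z]_zxzy   (p1,z)→(p1,y,right)
state=p1 head=2 tape=_y[_]zxzy
No transition is defined for (p1, _); M halts in state p1.

p1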